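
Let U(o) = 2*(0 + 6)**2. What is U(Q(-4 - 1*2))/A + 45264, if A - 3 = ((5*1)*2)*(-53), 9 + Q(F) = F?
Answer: 23854056/527 ≈ 45264.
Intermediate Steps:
Q(F) = -9 + F
A = -527 (A = 3 + ((5*1)*2)*(-53) = 3 + (5*2)*(-53) = 3 + 10*(-53) = 3 - 530 = -527)
U(o) = 72 (U(o) = 2*6**2 = 2*36 = 72)
U(Q(-4 - 1*2))/A + 45264 = 72/(-527) + 45264 = 72*(-1/527) + 45264 = -72/527 + 45264 = 23854056/527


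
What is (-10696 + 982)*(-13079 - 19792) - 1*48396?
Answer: 319260498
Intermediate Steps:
(-10696 + 982)*(-13079 - 19792) - 1*48396 = -9714*(-32871) - 48396 = 319308894 - 48396 = 319260498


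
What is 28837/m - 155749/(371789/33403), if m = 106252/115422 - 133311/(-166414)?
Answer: 1540566571462654157/558846905011715 ≈ 2756.7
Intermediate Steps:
m = 16534421285/9603918354 (m = 106252*(1/115422) - 133311*(-1/166414) = 53126/57711 + 133311/166414 = 16534421285/9603918354 ≈ 1.7216)
28837/m - 155749/(371789/33403) = 28837/(16534421285/9603918354) - 155749/(371789/33403) = 28837*(9603918354/16534421285) - 155749/(371789*(1/33403)) = 276948193574298/16534421285 - 155749/371789/33403 = 276948193574298/16534421285 - 155749*33403/371789 = 276948193574298/16534421285 - 472953077/33799 = 1540566571462654157/558846905011715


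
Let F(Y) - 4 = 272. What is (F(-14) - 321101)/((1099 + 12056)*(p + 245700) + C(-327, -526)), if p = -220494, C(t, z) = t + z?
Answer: -320825/331584077 ≈ -0.00096755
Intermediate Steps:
F(Y) = 276 (F(Y) = 4 + 272 = 276)
(F(-14) - 321101)/((1099 + 12056)*(p + 245700) + C(-327, -526)) = (276 - 321101)/((1099 + 12056)*(-220494 + 245700) + (-327 - 526)) = -320825/(13155*25206 - 853) = -320825/(331584930 - 853) = -320825/331584077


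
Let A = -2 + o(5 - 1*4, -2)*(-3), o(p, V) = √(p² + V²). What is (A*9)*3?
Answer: -54 - 81*√5 ≈ -235.12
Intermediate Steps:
o(p, V) = √(V² + p²)
A = -2 - 3*√5 (A = -2 + √((-2)² + (5 - 1*4)²)*(-3) = -2 + √(4 + (5 - 4)²)*(-3) = -2 + √(4 + 1²)*(-3) = -2 + √(4 + 1)*(-3) = -2 + √5*(-3) = -2 - 3*√5 ≈ -8.7082)
(A*9)*3 = ((-2 - 3*√5)*9)*3 = (-18 - 27*√5)*3 = -54 - 81*√5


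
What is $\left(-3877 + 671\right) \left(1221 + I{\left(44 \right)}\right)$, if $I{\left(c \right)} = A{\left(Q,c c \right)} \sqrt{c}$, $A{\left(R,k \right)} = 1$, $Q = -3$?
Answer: $-3914526 - 6412 \sqrt{11} \approx -3.9358 \cdot 10^{6}$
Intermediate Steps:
$I{\left(c \right)} = \sqrt{c}$ ($I{\left(c \right)} = 1 \sqrt{c} = \sqrt{c}$)
$\left(-3877 + 671\right) \left(1221 + I{\left(44 \right)}\right) = \left(-3877 + 671\right) \left(1221 + \sqrt{44}\right) = - 3206 \left(1221 + 2 \sqrt{11}\right) = -3914526 - 6412 \sqrt{11}$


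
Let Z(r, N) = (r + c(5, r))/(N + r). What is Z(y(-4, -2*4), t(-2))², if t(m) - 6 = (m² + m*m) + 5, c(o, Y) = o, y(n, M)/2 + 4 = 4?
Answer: 25/361 ≈ 0.069252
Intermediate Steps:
y(n, M) = 0 (y(n, M) = -8 + 2*4 = -8 + 8 = 0)
t(m) = 11 + 2*m² (t(m) = 6 + ((m² + m*m) + 5) = 6 + ((m² + m²) + 5) = 6 + (2*m² + 5) = 6 + (5 + 2*m²) = 11 + 2*m²)
Z(r, N) = (5 + r)/(N + r) (Z(r, N) = (r + 5)/(N + r) = (5 + r)/(N + r))
Z(y(-4, -2*4), t(-2))² = ((5 + 0)/((11 + 2*(-2)²) + 0))² = (5/((11 + 2*4) + 0))² = (5/((11 + 8) + 0))² = (5/(19 + 0))² = (5/19)² = 25/361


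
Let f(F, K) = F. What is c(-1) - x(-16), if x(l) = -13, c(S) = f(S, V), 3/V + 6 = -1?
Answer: 12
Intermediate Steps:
V = -3/7 (V = 3/(-6 - 1) = 3/(-7) = 3*(-⅐) = -3/7 ≈ -0.42857)
c(S) = S
c(-1) - x(-16) = -1 - 1*(-13) = -1 + 13 = 12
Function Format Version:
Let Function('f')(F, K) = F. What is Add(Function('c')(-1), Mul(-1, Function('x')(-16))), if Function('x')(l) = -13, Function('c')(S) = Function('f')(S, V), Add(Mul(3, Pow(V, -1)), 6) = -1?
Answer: 12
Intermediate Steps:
V = Rational(-3, 7) (V = Mul(3, Pow(Add(-6, -1), -1)) = Mul(3, Pow(-7, -1)) = Mul(3, Rational(-1, 7)) = Rational(-3, 7) ≈ -0.42857)
Function('c')(S) = S
Add(Function('c')(-1), Mul(-1, Function('x')(-16))) = Add(-1, Mul(-1, -13)) = Add(-1, 13) = 12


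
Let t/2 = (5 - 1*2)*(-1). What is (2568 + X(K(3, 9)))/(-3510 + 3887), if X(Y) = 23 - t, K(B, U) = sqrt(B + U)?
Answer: 2597/377 ≈ 6.8886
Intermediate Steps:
t = -6 (t = 2*((5 - 1*2)*(-1)) = 2*((5 - 2)*(-1)) = 2*(3*(-1)) = 2*(-3) = -6)
X(Y) = 29 (X(Y) = 23 - 1*(-6) = 23 + 6 = 29)
(2568 + X(K(3, 9)))/(-3510 + 3887) = (2568 + 29)/(-3510 + 3887) = 2597/377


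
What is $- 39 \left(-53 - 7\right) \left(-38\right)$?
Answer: $-88920$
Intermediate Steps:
$- 39 \left(-53 - 7\right) \left(-38\right) = \left(-39\right) \left(-60\right) \left(-38\right) = 2340 \left(-38\right) = -88920$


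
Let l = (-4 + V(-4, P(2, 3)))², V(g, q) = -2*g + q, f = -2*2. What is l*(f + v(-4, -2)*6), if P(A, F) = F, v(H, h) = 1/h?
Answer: -343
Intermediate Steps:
f = -4
V(g, q) = q - 2*g
l = 49 (l = (-4 + (3 - 2*(-4)))² = (-4 + (3 + 8))² = (-4 + 11)² = 7² = 49)
l*(f + v(-4, -2)*6) = 49*(-4 + 6/(-2)) = 49*(-4 - ½*6) = 49*(-4 - 3) = 49*(-7) = -343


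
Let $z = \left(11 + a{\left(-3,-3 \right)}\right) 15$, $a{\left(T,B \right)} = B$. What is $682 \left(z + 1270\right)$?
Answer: $947980$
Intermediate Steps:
$z = 120$ ($z = \left(11 - 3\right) 15 = 8 \cdot 15 = 120$)
$682 \left(z + 1270\right) = 682 \left(120 + 1270\right) = 682 \cdot 1390 = 947980$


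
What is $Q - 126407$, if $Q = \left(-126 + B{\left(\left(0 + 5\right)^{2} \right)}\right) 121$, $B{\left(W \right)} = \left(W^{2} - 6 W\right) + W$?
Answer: $-81153$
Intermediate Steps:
$B{\left(W \right)} = W^{2} - 5 W$
$Q = 45254$ ($Q = \left(-126 + \left(0 + 5\right)^{2} \left(-5 + \left(0 + 5\right)^{2}\right)\right) 121 = \left(-126 + 5^{2} \left(-5 + 5^{2}\right)\right) 121 = \left(-126 + 25 \left(-5 + 25\right)\right) 121 = \left(-126 + 25 \cdot 20\right) 121 = \left(-126 + 500\right) 121 = 374 \cdot 121 = 45254$)
$Q - 126407 = 45254 - 126407 = -81153$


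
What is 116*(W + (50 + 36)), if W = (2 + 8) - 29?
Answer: 7772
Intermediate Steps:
W = -19 (W = 10 - 29 = -19)
116*(W + (50 + 36)) = 116*(-19 + (50 + 36)) = 116*(-19 + 86) = 116*67 = 7772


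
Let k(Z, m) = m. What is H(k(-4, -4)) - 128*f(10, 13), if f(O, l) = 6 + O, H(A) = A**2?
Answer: -2032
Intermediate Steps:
H(k(-4, -4)) - 128*f(10, 13) = (-4)**2 - 128*(6 + 10) = 16 - 128*16 = 16 - 2048 = -2032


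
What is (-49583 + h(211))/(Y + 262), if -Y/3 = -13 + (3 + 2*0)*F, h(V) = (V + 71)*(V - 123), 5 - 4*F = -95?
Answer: -24767/76 ≈ -325.88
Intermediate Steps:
F = 25 (F = 5/4 - ¼*(-95) = 5/4 + 95/4 = 25)
h(V) = (-123 + V)*(71 + V) (h(V) = (71 + V)*(-123 + V) = (-123 + V)*(71 + V))
Y = -186 (Y = -3*(-13 + (3 + 2*0)*25) = -3*(-13 + (3 + 0)*25) = -3*(-13 + 3*25) = -3*(-13 + 75) = -3*62 = -186)
(-49583 + h(211))/(Y + 262) = (-49583 + (-8733 + 211² - 52*211))/(-186 + 262) = (-49583 + (-8733 + 44521 - 10972))/76 = (-49583 + 24816)*(1/76) = -24767*1/76 = -24767/76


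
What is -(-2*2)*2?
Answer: 8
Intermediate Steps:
-(-2*2)*2 = -(-4)*2 = -1*(-8) = 8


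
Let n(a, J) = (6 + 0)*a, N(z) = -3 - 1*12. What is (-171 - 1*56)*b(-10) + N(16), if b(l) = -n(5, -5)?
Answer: 6795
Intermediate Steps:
N(z) = -15 (N(z) = -3 - 12 = -15)
n(a, J) = 6*a
b(l) = -30 (b(l) = -6*5 = -1*30 = -30)
(-171 - 1*56)*b(-10) + N(16) = (-171 - 1*56)*(-30) - 15 = (-171 - 56)*(-30) - 15 = -227*(-30) - 15 = 6810 - 15 = 6795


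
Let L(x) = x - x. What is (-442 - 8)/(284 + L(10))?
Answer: -225/142 ≈ -1.5845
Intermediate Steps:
L(x) = 0
(-442 - 8)/(284 + L(10)) = (-442 - 8)/(284 + 0) = -450/284 = -450*1/284 = -225/142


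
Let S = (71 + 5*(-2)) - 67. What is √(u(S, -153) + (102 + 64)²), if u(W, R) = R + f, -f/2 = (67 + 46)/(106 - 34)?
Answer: √986395/6 ≈ 165.53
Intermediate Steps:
f = -113/36 (f = -2*(67 + 46)/(106 - 34) = -226/72 = -2*113/72 = -113/36 ≈ -3.1389)
S = -6 (S = (71 - 10) - 67 = 61 - 67 = -6)
u(W, R) = -113/36 + R (u(W, R) = R - 113/36 = -113/36 + R)
√(u(S, -153) + (102 + 64)²) = √((-113/36 - 153) + (102 + 64)²) = √(-5621/36 + 166²) = √(-5621/36 + 27556) = √(986395/36) = √986395/6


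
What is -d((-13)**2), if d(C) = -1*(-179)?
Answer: -179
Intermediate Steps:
d(C) = 179
-d((-13)**2) = -1*179 = -179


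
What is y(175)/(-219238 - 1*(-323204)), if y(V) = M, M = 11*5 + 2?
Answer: 57/103966 ≈ 0.00054826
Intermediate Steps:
M = 57 (M = 55 + 2 = 57)
y(V) = 57
y(175)/(-219238 - 1*(-323204)) = 57/(-219238 - 1*(-323204)) = 57/(-219238 + 323204) = 57/103966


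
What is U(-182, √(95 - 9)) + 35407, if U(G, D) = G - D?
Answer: 35225 - √86 ≈ 35216.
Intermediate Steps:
U(-182, √(95 - 9)) + 35407 = (-182 - √(95 - 9)) + 35407 = (-182 - √86) + 35407 = 35225 - √86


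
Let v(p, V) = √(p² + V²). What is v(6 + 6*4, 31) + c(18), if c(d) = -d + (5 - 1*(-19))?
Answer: 6 + √1861 ≈ 49.139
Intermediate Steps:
c(d) = 24 - d (c(d) = -d + (5 + 19) = -d + 24 = 24 - d)
v(p, V) = √(V² + p²)
v(6 + 6*4, 31) + c(18) = √(31² + (6 + 6*4)²) + (24 - 1*18) = √(961 + (6 + 24)²) + (24 - 18) = √(961 + 30²) + 6 = √(961 + 900) + 6 = √1861 + 6 = 6 + √1861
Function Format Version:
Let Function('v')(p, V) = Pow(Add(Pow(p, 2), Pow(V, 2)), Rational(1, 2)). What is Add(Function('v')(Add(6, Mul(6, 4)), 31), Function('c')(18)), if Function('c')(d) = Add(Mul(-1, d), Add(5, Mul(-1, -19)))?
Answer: Add(6, Pow(1861, Rational(1, 2))) ≈ 49.139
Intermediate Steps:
Function('c')(d) = Add(24, Mul(-1, d)) (Function('c')(d) = Add(Mul(-1, d), Add(5, 19)) = Add(Mul(-1, d), 24) = Add(24, Mul(-1, d)))
Function('v')(p, V) = Pow(Add(Pow(V, 2), Pow(p, 2)), Rational(1, 2))
Add(Function('v')(Add(6, Mul(6, 4)), 31), Function('c')(18)) = Add(Pow(Add(Pow(31, 2), Pow(Add(6, Mul(6, 4)), 2)), Rational(1, 2)), Add(24, Mul(-1, 18))) = Add(Pow(Add(961, Pow(Add(6, 24), 2)), Rational(1, 2)), Add(24, -18)) = Add(Pow(Add(961, Pow(30, 2)), Rational(1, 2)), 6) = Add(Pow(Add(961, 900), Rational(1, 2)), 6) = Add(Pow(1861, Rational(1, 2)), 6) = Add(6, Pow(1861, Rational(1, 2)))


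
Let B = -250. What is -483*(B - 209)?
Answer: 221697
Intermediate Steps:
-483*(B - 209) = -483*(-250 - 209) = -483*(-459) = 221697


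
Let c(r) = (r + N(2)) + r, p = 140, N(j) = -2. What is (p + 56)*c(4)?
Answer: 1176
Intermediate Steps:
c(r) = -2 + 2*r (c(r) = (r - 2) + r = (-2 + r) + r = -2 + 2*r)
(p + 56)*c(4) = (140 + 56)*(-2 + 2*4) = 196*(-2 + 8) = 196*6 = 1176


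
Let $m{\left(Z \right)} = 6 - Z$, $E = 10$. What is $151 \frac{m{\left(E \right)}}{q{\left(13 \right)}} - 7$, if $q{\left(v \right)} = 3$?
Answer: $- \frac{625}{3} \approx -208.33$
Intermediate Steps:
$151 \frac{m{\left(E \right)}}{q{\left(13 \right)}} - 7 = 151 \frac{6 - 10}{3} - 7 = 151 \left(6 - 10\right) \frac{1}{3} - 7 = 151 \left(\left(-4\right) \frac{1}{3}\right) - 7 = 151 \left(- \frac{4}{3}\right) - 7 = - \frac{604}{3} - 7 = - \frac{625}{3}$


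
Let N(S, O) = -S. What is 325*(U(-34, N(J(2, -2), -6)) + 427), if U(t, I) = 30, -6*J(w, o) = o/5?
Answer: 148525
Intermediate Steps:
J(w, o) = -o/30 (J(w, o) = -o/(6*5) = -o/30)
325*(U(-34, N(J(2, -2), -6)) + 427) = 325*(30 + 427) = 325*457 = 148525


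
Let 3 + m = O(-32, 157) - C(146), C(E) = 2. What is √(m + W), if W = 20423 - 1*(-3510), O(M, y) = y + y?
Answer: √24242 ≈ 155.70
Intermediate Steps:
O(M, y) = 2*y
m = 309 (m = -3 + (2*157 - 1*2) = -3 + (314 - 2) = -3 + 312 = 309)
W = 23933 (W = 20423 + 3510 = 23933)
√(m + W) = √(309 + 23933) = √24242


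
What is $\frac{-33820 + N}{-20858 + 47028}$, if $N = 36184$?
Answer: $\frac{1182}{13085} \approx 0.090332$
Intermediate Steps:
$\frac{-33820 + N}{-20858 + 47028} = \frac{-33820 + 36184}{-20858 + 47028} = \frac{2364}{26170} = 2364 \cdot \frac{1}{26170} = \frac{1182}{13085}$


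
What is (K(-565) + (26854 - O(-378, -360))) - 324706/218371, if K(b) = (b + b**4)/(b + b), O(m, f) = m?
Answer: -19686982335636/218371 ≈ -9.0154e+7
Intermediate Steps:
K(b) = (b + b**4)/(2*b) (K(b) = (b + b**4)/((2*b)) = (b + b**4)*(1/(2*b)) = (b + b**4)/(2*b))
(K(-565) + (26854 - O(-378, -360))) - 324706/218371 = ((1/2 + (1/2)*(-565)**3) + (26854 - 1*(-378))) - 324706/218371 = ((1/2 + (1/2)*(-180362125)) + (26854 + 378)) - 324706*1/218371 = ((1/2 - 180362125/2) + 27232) - 324706/218371 = (-90181062 + 27232) - 324706/218371 = -90153830 - 324706/218371 = -19686982335636/218371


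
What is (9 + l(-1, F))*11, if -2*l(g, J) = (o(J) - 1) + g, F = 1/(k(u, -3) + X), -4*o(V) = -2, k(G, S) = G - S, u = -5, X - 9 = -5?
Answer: 429/4 ≈ 107.25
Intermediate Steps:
X = 4 (X = 9 - 5 = 4)
o(V) = ½ (o(V) = -¼*(-2) = ½)
F = ½ (F = 1/((-5 - 1*(-3)) + 4) = 1/((-5 + 3) + 4) = 1/(-2 + 4) = 1/2 = ½ ≈ 0.50000)
l(g, J) = ¼ - g/2 (l(g, J) = -((½ - 1) + g)/2 = -(-½ + g)/2 = ¼ - g/2)
(9 + l(-1, F))*11 = (9 + (¼ - ½*(-1)))*11 = (9 + (¼ + ½))*11 = (9 + ¾)*11 = (39/4)*11 = 429/4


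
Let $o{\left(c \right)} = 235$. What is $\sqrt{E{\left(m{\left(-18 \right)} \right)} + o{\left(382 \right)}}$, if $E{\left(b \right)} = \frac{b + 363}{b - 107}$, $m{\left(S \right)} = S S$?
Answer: $\frac{\sqrt{11214994}}{217} \approx 15.433$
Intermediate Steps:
$m{\left(S \right)} = S^{2}$
$E{\left(b \right)} = \frac{363 + b}{-107 + b}$
$\sqrt{E{\left(m{\left(-18 \right)} \right)} + o{\left(382 \right)}} = \sqrt{\frac{363 + \left(-18\right)^{2}}{-107 + \left(-18\right)^{2}} + 235} = \sqrt{\frac{363 + 324}{-107 + 324} + 235} = \sqrt{\frac{1}{217} \cdot 687 + 235} = \sqrt{\frac{687}{217} + 235} = \sqrt{\frac{51682}{217}} = \frac{\sqrt{11214994}}{217}$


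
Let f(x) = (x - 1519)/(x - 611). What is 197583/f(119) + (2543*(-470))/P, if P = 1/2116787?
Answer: -885501722291791/350 ≈ -2.5300e+12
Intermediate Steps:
f(x) = (-1519 + x)/(-611 + x)
P = 1/2116787 ≈ 4.7241e-7
197583/f(119) + (2543*(-470))/P = 197583/(((-1519 + 119)/(-611 + 119))) + (2543*(-470))/(1/2116787) = 197583/((-1400/(-492))) - 1195210*2116787 = 197583/((-1/492*(-1400))) - 2530004990270 = 197583/(350/123) - 2530004990270 = 197583*(123/350) - 2530004990270 = 24302709/350 - 2530004990270 = -885501722291791/350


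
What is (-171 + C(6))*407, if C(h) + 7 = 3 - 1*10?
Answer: -75295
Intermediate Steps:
C(h) = -14 (C(h) = -7 + (3 - 1*10) = -7 + (3 - 10) = -7 - 7 = -14)
(-171 + C(6))*407 = (-171 - 14)*407 = -185*407 = -75295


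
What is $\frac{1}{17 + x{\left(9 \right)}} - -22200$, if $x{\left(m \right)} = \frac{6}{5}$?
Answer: $\frac{2020205}{91} \approx 22200.0$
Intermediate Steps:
$x{\left(m \right)} = \frac{6}{5}$ ($x{\left(m \right)} = 6 \cdot \frac{1}{5} = \frac{6}{5}$)
$\frac{1}{17 + x{\left(9 \right)}} - -22200 = \frac{1}{17 + \frac{6}{5}} - -22200 = \frac{1}{\frac{91}{5}} + 22200 = \frac{5}{91} + 22200 = \frac{2020205}{91}$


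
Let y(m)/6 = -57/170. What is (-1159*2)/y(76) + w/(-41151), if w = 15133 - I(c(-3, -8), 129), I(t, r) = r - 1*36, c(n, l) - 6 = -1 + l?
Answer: 142200170/123453 ≈ 1151.9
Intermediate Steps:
y(m) = -171/85 (y(m) = 6*(-57/170) = -171/85)
c(n, l) = 5 + l (c(n, l) = 6 + (-1 + l) = 5 + l)
I(t, r) = -36 + r (I(t, r) = r - 36 = -36 + r)
w = 15040 (w = 15133 - (-36 + 129) = 15133 - 1*93 = 15133 - 93 = 15040)
(-1159*2)/y(76) + w/(-41151) = (-1159*2)/(-171/85) + 15040/(-41151) = -2318*(-85/171) + 15040*(-1/41151) = 10370/9 - 15040/41151 = 142200170/123453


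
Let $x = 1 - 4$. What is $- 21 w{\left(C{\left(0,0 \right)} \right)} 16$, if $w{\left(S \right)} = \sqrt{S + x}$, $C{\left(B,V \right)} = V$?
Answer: $- 336 i \sqrt{3} \approx - 581.97 i$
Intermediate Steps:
$x = -3$
$w{\left(S \right)} = \sqrt{-3 + S}$ ($w{\left(S \right)} = \sqrt{S - 3} = \sqrt{-3 + S}$)
$- 21 w{\left(C{\left(0,0 \right)} \right)} 16 = - 21 \sqrt{-3 + 0} \cdot 16 = - 21 \sqrt{-3} \cdot 16 = - 21 i \sqrt{3} \cdot 16 = - 336 i \sqrt{3}$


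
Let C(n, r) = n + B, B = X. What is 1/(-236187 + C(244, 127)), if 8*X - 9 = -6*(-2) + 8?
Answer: -8/1887515 ≈ -4.2384e-6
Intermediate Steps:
X = 29/8 (X = 9/8 + (-6*(-2) + 8)/8 = 9/8 + (12 + 8)/8 = 9/8 + (⅛)*20 = 9/8 + 5/2 = 29/8 ≈ 3.6250)
B = 29/8 ≈ 3.6250
C(n, r) = 29/8 + n (C(n, r) = n + 29/8 = 29/8 + n)
1/(-236187 + C(244, 127)) = 1/(-236187 + (29/8 + 244)) = 1/(-236187 + 1981/8) = 1/(-1887515/8) = -8/1887515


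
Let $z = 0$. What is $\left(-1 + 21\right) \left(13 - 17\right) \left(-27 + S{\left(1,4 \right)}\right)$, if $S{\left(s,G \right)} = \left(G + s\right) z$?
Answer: $2160$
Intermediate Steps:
$S{\left(s,G \right)} = 0$ ($S{\left(s,G \right)} = \left(G + s\right) 0 = 0$)
$\left(-1 + 21\right) \left(13 - 17\right) \left(-27 + S{\left(1,4 \right)}\right) = \left(-1 + 21\right) \left(13 - 17\right) \left(-27 + 0\right) = 20 \left(-4\right) \left(-27\right) = \left(-80\right) \left(-27\right) = 2160$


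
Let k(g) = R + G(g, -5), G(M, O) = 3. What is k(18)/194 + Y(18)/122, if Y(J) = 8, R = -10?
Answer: 349/11834 ≈ 0.029491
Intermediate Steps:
k(g) = -7 (k(g) = -10 + 3 = -7)
k(18)/194 + Y(18)/122 = -7/194 + 8/122 = -7*1/194 + 8*(1/122) = -7/194 + 4/61 = 349/11834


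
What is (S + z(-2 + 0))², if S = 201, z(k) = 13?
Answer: 45796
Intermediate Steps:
(S + z(-2 + 0))² = (201 + 13)² = 214² = 45796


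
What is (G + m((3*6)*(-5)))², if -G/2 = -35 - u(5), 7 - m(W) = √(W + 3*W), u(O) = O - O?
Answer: 5569 - 924*I*√10 ≈ 5569.0 - 2921.9*I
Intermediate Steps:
u(O) = 0
m(W) = 7 - 2*√W (m(W) = 7 - √(W + 3*W) = 7 - √(4*W) = 7 - 2*√W)
G = 70 (G = -2*(-35 - 1*0) = -2*(-35 + 0) = -2*(-35) = 70)
(G + m((3*6)*(-5)))² = (70 + (7 - 2*3*I*√10))² = (70 + (7 - 6*I*√10))² = (77 - 6*I*√10)²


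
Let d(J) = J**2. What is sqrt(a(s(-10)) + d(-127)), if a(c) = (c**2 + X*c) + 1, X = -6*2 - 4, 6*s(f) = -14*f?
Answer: sqrt(146710)/3 ≈ 127.68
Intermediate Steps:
s(f) = -7*f/3 (s(f) = (-14*f)/6 = -7*f/3)
X = -16 (X = -12 - 4 = -16)
a(c) = 1 + c**2 - 16*c (a(c) = (c**2 - 16*c) + 1 = 1 + c**2 - 16*c)
sqrt(a(s(-10)) + d(-127)) = sqrt((1 + (-7/3*(-10))**2 - (-112)*(-10)/3) + (-127)**2) = sqrt((1 + (70/3)**2 - 16*70/3) + 16129) = sqrt((1 + 4900/9 - 1120/3) + 16129) = sqrt(1549/9 + 16129) = sqrt(146710/9) = sqrt(146710)/3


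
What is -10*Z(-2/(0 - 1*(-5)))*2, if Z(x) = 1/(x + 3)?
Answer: -100/13 ≈ -7.6923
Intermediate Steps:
Z(x) = 1/(3 + x)
-10*Z(-2/(0 - 1*(-5)))*2 = -10/(3 - 2/(0 - 1*(-5)))*2 = -10/(3 - 2/(0 + 5))*2 = -10/(3 - 2/5)*2 = -10/(3 - 2*⅕)*2 = -10/(3 - ⅖)*2 = -10/13/5*2 = -10*5/13*2 = -50/13*2 = -100/13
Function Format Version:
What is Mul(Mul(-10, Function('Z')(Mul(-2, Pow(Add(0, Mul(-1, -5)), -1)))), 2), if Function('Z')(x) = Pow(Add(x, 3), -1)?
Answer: Rational(-100, 13) ≈ -7.6923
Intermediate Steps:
Function('Z')(x) = Pow(Add(3, x), -1)
Mul(Mul(-10, Function('Z')(Mul(-2, Pow(Add(0, Mul(-1, -5)), -1)))), 2) = Mul(Mul(-10, Pow(Add(3, Mul(-2, Pow(Add(0, Mul(-1, -5)), -1))), -1)), 2) = Mul(Mul(-10, Pow(Add(3, Mul(-2, Pow(Add(0, 5), -1))), -1)), 2) = Mul(Mul(-10, Pow(Add(3, Mul(-2, Pow(5, -1))), -1)), 2) = Mul(Mul(-10, Pow(Add(3, Mul(-2, Rational(1, 5))), -1)), 2) = Mul(Mul(-10, Pow(Add(3, Rational(-2, 5)), -1)), 2) = Mul(Mul(-10, Pow(Rational(13, 5), -1)), 2) = Mul(Mul(-10, Rational(5, 13)), 2) = Mul(Rational(-50, 13), 2) = Rational(-100, 13)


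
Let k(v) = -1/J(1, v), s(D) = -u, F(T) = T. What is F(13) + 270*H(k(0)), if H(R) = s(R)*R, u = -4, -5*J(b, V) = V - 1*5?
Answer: -1067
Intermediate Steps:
J(b, V) = 1 - V/5 (J(b, V) = -(V - 1*5)/5 = -(V - 5)/5 = -(-5 + V)/5 = 1 - V/5)
s(D) = 4 (s(D) = -1*(-4) = 4)
k(v) = -1/(1 - v/5)
H(R) = 4*R
F(13) + 270*H(k(0)) = 13 + 270*(4*(5/(-5 + 0))) = 13 + 270*(4*(5/(-5))) = 13 + 270*(4*(5*(-⅕))) = 13 + 270*(4*(-1)) = 13 + 270*(-4) = 13 - 1080 = -1067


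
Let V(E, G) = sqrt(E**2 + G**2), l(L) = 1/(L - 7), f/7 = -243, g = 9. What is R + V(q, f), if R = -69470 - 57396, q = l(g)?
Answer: -126866 + sqrt(11573605)/2 ≈ -1.2517e+5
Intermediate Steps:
f = -1701 (f = 7*(-243) = -1701)
l(L) = 1/(-7 + L)
q = 1/2 (q = 1/(-7 + 9) = 1/2 ≈ 0.50000)
R = -126866
R + V(q, f) = -126866 + sqrt((1/2)**2 + (-1701)**2) = -126866 + sqrt(1/4 + 2893401) = -126866 + sqrt(11573605/4) = -126866 + sqrt(11573605)/2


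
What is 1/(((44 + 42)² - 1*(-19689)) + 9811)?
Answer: 1/36896 ≈ 2.7103e-5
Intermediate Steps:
1/(((44 + 42)² - 1*(-19689)) + 9811) = 1/((86² + 19689) + 9811) = 1/((7396 + 19689) + 9811) = 1/(27085 + 9811) = 1/36896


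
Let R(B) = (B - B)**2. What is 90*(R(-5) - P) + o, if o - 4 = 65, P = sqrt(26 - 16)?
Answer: 69 - 90*sqrt(10) ≈ -215.60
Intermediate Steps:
R(B) = 0 (R(B) = 0**2 = 0)
P = sqrt(10) ≈ 3.1623
o = 69 (o = 4 + 65 = 69)
90*(R(-5) - P) + o = 90*(0 - sqrt(10)) + 69 = 90*(-sqrt(10)) + 69 = -90*sqrt(10) + 69 = 69 - 90*sqrt(10)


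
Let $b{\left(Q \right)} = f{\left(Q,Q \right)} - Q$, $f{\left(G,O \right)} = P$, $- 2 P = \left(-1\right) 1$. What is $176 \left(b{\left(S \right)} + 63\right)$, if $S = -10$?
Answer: $12936$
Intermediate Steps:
$P = \frac{1}{2}$ ($P = - \frac{\left(-1\right) 1}{2} = \left(- \frac{1}{2}\right) \left(-1\right) = \frac{1}{2} \approx 0.5$)
$f{\left(G,O \right)} = \frac{1}{2}$
$b{\left(Q \right)} = \frac{1}{2} - Q$
$176 \left(b{\left(S \right)} + 63\right) = 176 \left(\left(\frac{1}{2} - -10\right) + 63\right) = 176 \left(\left(\frac{1}{2} + 10\right) + 63\right) = 176 \left(\frac{21}{2} + 63\right) = 176 \cdot \frac{147}{2} = 12936$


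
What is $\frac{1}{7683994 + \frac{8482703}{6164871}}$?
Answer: $\frac{6164871}{47370840257477} \approx 1.3014 \cdot 10^{-7}$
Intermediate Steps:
$\frac{1}{7683994 + \frac{8482703}{6164871}} = \frac{1}{\frac{47370840257477}{6164871}} = \frac{6164871}{47370840257477}$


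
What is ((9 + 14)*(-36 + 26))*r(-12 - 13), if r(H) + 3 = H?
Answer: 6440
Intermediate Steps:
r(H) = -3 + H
((9 + 14)*(-36 + 26))*r(-12 - 13) = ((9 + 14)*(-36 + 26))*(-3 + (-12 - 13)) = (23*(-10))*(-3 - 25) = -230*(-28) = 6440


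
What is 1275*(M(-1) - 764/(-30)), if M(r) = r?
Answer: 31195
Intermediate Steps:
1275*(M(-1) - 764/(-30)) = 1275*(-1 - 764/(-30)) = 1275*(-1 - 764*(-1/30)) = 1275*(-1 + 382/15) = 1275*(367/15) = 31195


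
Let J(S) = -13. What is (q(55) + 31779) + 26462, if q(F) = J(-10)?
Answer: 58228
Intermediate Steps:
q(F) = -13
(q(55) + 31779) + 26462 = (-13 + 31779) + 26462 = 31766 + 26462 = 58228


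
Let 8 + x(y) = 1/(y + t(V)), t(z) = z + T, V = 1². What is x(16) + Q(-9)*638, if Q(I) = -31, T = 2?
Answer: -375933/19 ≈ -19786.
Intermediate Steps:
V = 1
t(z) = 2 + z (t(z) = z + 2 = 2 + z)
x(y) = -8 + 1/(3 + y) (x(y) = -8 + 1/(y + (2 + 1)) = -8 + 1/(y + 3) = -8 + 1/(3 + y))
x(16) + Q(-9)*638 = (-23 - 8*16)/(3 + 16) - 31*638 = (-23 - 128)/19 - 19778 = (1/19)*(-151) - 19778 = -151/19 - 19778 = -375933/19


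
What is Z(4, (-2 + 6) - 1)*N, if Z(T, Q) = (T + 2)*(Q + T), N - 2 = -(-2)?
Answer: 168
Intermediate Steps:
N = 4 (N = 2 - (-2) = 2 - 1*(-2) = 2 + 2 = 4)
Z(T, Q) = (2 + T)*(Q + T)
Z(4, (-2 + 6) - 1)*N = (4² + 2*((-2 + 6) - 1) + 2*4 + ((-2 + 6) - 1)*4)*4 = (16 + 2*(4 - 1) + 8 + (4 - 1)*4)*4 = (16 + 2*3 + 8 + 3*4)*4 = (16 + 6 + 8 + 12)*4 = 42*4 = 168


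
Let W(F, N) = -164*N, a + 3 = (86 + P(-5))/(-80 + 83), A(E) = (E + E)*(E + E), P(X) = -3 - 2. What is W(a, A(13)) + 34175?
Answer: -76689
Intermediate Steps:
P(X) = -5
A(E) = 4*E² (A(E) = (2*E)*(2*E) = 4*E²)
a = 24 (a = -3 + (86 - 5)/(-80 + 83) = -3 + 81/3 = -3 + 81*(⅓) = -3 + 27 = 24)
W(a, A(13)) + 34175 = -656*13² + 34175 = -656*169 + 34175 = -164*676 + 34175 = -110864 + 34175 = -76689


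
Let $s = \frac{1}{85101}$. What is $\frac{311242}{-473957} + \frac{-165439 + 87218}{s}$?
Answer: $- \frac{3154982604996439}{473957} \approx -6.6567 \cdot 10^{9}$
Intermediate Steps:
$s = \frac{1}{85101} \approx 1.1751 \cdot 10^{-5}$
$\frac{311242}{-473957} + \frac{-165439 + 87218}{s} = \frac{311242}{-473957} + \left(-165439 + 87218\right) \frac{1}{\frac{1}{85101}} = 311242 \left(- \frac{1}{473957}\right) - 6656685321 = - \frac{311242}{473957} - 6656685321 = - \frac{3154982604996439}{473957}$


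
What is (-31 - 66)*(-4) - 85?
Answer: 303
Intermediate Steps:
(-31 - 66)*(-4) - 85 = -97*(-4) - 85 = 388 - 85 = 303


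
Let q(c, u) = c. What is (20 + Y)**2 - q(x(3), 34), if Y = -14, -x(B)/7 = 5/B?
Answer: 143/3 ≈ 47.667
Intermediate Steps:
x(B) = -35/B
(20 + Y)**2 - q(x(3), 34) = (20 - 14)**2 - (-35)/3 = 6**2 - (-35)/3 = 36 - 1*(-35/3) = 36 + 35/3 = 143/3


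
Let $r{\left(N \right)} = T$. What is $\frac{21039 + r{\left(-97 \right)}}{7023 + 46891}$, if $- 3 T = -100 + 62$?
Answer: $\frac{63155}{161742} \approx 0.39047$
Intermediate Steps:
$T = \frac{38}{3}$ ($T = - \frac{-100 + 62}{3} = \left(- \frac{1}{3}\right) \left(-38\right) = \frac{38}{3} \approx 12.667$)
$r{\left(N \right)} = \frac{38}{3}$
$\frac{21039 + r{\left(-97 \right)}}{7023 + 46891} = \frac{21039 + \frac{38}{3}}{7023 + 46891} = \frac{63155}{3 \cdot 53914} = \frac{63155}{3} \cdot \frac{1}{53914} = \frac{63155}{161742}$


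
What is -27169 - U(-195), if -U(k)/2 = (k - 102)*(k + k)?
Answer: 204491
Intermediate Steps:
U(k) = -4*k*(-102 + k) (U(k) = -2*(k - 102)*(k + k) = -2*(-102 + k)*2*k = -4*k*(-102 + k))
-27169 - U(-195) = -27169 - 4*(-195)*(102 - 1*(-195)) = -27169 - 4*(-195)*(102 + 195) = -27169 - 4*(-195)*297 = -27169 - 1*(-231660) = -27169 + 231660 = 204491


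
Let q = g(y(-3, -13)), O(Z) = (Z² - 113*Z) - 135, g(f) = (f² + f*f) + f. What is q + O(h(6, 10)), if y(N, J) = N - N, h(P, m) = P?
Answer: -777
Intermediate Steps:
y(N, J) = 0
g(f) = f + 2*f² (g(f) = (f² + f²) + f = 2*f² + f = f + 2*f²)
O(Z) = -135 + Z² - 113*Z
q = 0 (q = 0*(1 + 2*0) = 0*(1 + 0) = 0*1 = 0)
q + O(h(6, 10)) = 0 + (-135 + 6² - 113*6) = 0 + (-135 + 36 - 678) = 0 - 777 = -777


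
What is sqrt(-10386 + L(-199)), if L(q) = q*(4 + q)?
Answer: sqrt(28419) ≈ 168.58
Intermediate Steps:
sqrt(-10386 + L(-199)) = sqrt(-10386 - 199*(4 - 199)) = sqrt(-10386 - 199*(-195)) = sqrt(-10386 + 38805) = sqrt(28419)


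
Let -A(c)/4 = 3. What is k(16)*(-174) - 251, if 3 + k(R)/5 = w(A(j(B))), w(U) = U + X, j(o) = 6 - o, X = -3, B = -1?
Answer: 15409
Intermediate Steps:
A(c) = -12 (A(c) = -4*3 = -12)
w(U) = -3 + U (w(U) = U - 3 = -3 + U)
k(R) = -90 (k(R) = -15 + 5*(-3 - 12) = -15 + 5*(-15) = -15 - 75 = -90)
k(16)*(-174) - 251 = -90*(-174) - 251 = 15660 - 251 = 15409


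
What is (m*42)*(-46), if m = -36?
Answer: 69552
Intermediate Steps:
(m*42)*(-46) = -36*42*(-46) = -1512*(-46) = 69552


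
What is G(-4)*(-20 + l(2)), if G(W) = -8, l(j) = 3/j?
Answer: 148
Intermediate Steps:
G(-4)*(-20 + l(2)) = -8*(-20 + 3/2) = -8*(-37/2) = 148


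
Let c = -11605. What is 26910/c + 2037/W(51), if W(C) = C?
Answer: 1484465/39457 ≈ 37.622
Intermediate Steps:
26910/c + 2037/W(51) = 26910/(-11605) + 2037/51 = 26910*(-1/11605) + 2037*(1/51) = -5382/2321 + 679/17 = 1484465/39457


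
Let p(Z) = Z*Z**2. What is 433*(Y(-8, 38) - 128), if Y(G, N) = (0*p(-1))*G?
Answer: -55424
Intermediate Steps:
p(Z) = Z**3
Y(G, N) = 0 (Y(G, N) = (0*(-1)**3)*G = (0*(-1))*G = 0*G = 0)
433*(Y(-8, 38) - 128) = 433*(0 - 128) = 433*(-128) = -55424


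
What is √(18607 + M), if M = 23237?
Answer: 2*√10461 ≈ 204.56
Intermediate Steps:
√(18607 + M) = √(18607 + 23237) = √41844 = 2*√10461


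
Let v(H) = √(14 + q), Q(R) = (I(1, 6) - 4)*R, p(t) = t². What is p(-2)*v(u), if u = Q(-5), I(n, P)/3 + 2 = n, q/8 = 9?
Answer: 4*√86 ≈ 37.094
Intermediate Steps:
q = 72 (q = 8*9 = 72)
I(n, P) = -6 + 3*n
Q(R) = -7*R (Q(R) = ((-6 + 3*1) - 4)*R = ((-6 + 3) - 4)*R = (-3 - 4)*R = -7*R)
u = 35 (u = -7*(-5) = 35)
v(H) = √86 (v(H) = √(14 + 72) = √86)
p(-2)*v(u) = (-2)²*√86 = 4*√86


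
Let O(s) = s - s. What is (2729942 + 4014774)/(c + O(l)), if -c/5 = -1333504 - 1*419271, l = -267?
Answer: 6744716/8763875 ≈ 0.76960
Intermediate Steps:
O(s) = 0
c = 8763875 (c = -5*(-1333504 - 1*419271) = -5*(-1333504 - 419271) = -5*(-1752775) = 8763875)
(2729942 + 4014774)/(c + O(l)) = (2729942 + 4014774)/(8763875 + 0) = 6744716/8763875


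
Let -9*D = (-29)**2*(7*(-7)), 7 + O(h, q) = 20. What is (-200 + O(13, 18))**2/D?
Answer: 314721/41209 ≈ 7.6372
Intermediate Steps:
O(h, q) = 13 (O(h, q) = -7 + 20 = 13)
D = 41209/9 (D = -(-29)**2*7*(-7)/9 = -841*(-49)/9 = -1/9*(-41209) = 41209/9 ≈ 4578.8)
(-200 + O(13, 18))**2/D = (-200 + 13)**2/(41209/9) = (-187)**2*(9/41209) = 34969*(9/41209) = 314721/41209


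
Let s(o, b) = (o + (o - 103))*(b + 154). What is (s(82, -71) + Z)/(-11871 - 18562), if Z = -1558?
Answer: -3505/30433 ≈ -0.11517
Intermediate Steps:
s(o, b) = (-103 + 2*o)*(154 + b) (s(o, b) = (o + (-103 + o))*(154 + b) = (-103 + 2*o)*(154 + b))
(s(82, -71) + Z)/(-11871 - 18562) = ((-15862 - 103*(-71) + 308*82 + 2*(-71)*82) - 1558)/(-11871 - 18562) = ((-15862 + 7313 + 25256 - 11644) - 1558)/(-30433) = (5063 - 1558)*(-1/30433) = 3505*(-1/30433) = -3505/30433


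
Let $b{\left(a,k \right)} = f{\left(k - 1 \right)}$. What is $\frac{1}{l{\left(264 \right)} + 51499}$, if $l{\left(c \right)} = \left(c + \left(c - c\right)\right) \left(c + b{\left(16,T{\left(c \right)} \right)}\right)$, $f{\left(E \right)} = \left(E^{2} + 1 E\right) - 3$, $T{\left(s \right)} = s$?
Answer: $\frac{1}{18450451} \approx 5.4199 \cdot 10^{-8}$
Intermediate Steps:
$f{\left(E \right)} = -3 + E + E^{2}$ ($f{\left(E \right)} = \left(E^{2} + E\right) - 3 = \left(E + E^{2}\right) - 3 = -3 + E + E^{2}$)
$b{\left(a,k \right)} = -4 + k + \left(-1 + k\right)^{2}$ ($b{\left(a,k \right)} = -3 + \left(k - 1\right) + \left(k - 1\right)^{2} = -3 + \left(-1 + k\right) + \left(-1 + k\right)^{2} = -4 + k + \left(-1 + k\right)^{2}$)
$l{\left(c \right)} = c \left(-3 + c^{2}\right)$ ($l{\left(c \right)} = \left(c + \left(c - c\right)\right) \left(c - \left(3 + c - c^{2}\right)\right) = \left(c + 0\right) \left(-3 + c^{2}\right) = c \left(-3 + c^{2}\right)$)
$\frac{1}{l{\left(264 \right)} + 51499} = \frac{1}{264 \left(-3 + 264^{2}\right) + 51499} = \frac{1}{264 \left(-3 + 69696\right) + 51499} = \frac{1}{264 \cdot 69693 + 51499} = \frac{1}{18398952 + 51499} = \frac{1}{18450451}$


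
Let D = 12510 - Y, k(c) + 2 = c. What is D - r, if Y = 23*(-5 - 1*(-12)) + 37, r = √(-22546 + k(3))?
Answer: 12312 - 3*I*√2505 ≈ 12312.0 - 150.15*I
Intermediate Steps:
k(c) = -2 + c
r = 3*I*√2505 (r = √(-22546 + (-2 + 3)) = √(-22546 + 1) = √(-22545) = 3*I*√2505 ≈ 150.15*I)
Y = 198 (Y = 23*(-5 + 12) + 37 = 23*7 + 37 = 161 + 37 = 198)
D = 12312 (D = 12510 - 1*198 = 12510 - 198 = 12312)
D - r = 12312 - 3*I*√2505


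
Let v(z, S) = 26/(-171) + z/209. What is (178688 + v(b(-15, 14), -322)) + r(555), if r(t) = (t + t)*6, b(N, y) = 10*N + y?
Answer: 348638078/1881 ≈ 1.8535e+5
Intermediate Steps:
b(N, y) = y + 10*N
v(z, S) = -26/171 + z/209 (v(z, S) = 26*(-1/171) + z*(1/209) = -26/171 + z/209)
r(t) = 12*t (r(t) = (2*t)*6 = 12*t)
(178688 + v(b(-15, 14), -322)) + r(555) = (178688 + (-26/171 + (14 + 10*(-15))/209)) + 12*555 = (178688 + (-26/171 + (14 - 150)/209)) + 6660 = (178688 + (-26/171 + (1/209)*(-136))) + 6660 = (178688 + (-26/171 - 136/209)) + 6660 = (178688 - 1510/1881) + 6660 = 336110618/1881 + 6660 = 348638078/1881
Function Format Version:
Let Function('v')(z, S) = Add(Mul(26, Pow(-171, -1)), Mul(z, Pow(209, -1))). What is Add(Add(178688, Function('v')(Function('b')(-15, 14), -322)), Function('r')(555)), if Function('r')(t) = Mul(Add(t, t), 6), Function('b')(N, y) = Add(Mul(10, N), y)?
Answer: Rational(348638078, 1881) ≈ 1.8535e+5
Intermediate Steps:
Function('b')(N, y) = Add(y, Mul(10, N))
Function('v')(z, S) = Add(Rational(-26, 171), Mul(Rational(1, 209), z)) (Function('v')(z, S) = Add(Mul(26, Rational(-1, 171)), Mul(z, Rational(1, 209))) = Add(Rational(-26, 171), Mul(Rational(1, 209), z)))
Function('r')(t) = Mul(12, t) (Function('r')(t) = Mul(Mul(2, t), 6) = Mul(12, t))
Add(Add(178688, Function('v')(Function('b')(-15, 14), -322)), Function('r')(555)) = Add(Add(178688, Add(Rational(-26, 171), Mul(Rational(1, 209), Add(14, Mul(10, -15))))), Mul(12, 555)) = Add(Add(178688, Add(Rational(-26, 171), Mul(Rational(1, 209), Add(14, -150)))), 6660) = Add(Add(178688, Add(Rational(-26, 171), Mul(Rational(1, 209), -136))), 6660) = Add(Add(178688, Add(Rational(-26, 171), Rational(-136, 209))), 6660) = Add(Add(178688, Rational(-1510, 1881)), 6660) = Add(Rational(336110618, 1881), 6660) = Rational(348638078, 1881)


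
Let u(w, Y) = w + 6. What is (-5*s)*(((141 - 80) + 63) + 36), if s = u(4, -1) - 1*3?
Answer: -5600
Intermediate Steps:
u(w, Y) = 6 + w
s = 7 (s = (6 + 4) - 1*3 = 10 - 3 = 7)
(-5*s)*(((141 - 80) + 63) + 36) = (-5*7)*(((141 - 80) + 63) + 36) = -35*((61 + 63) + 36) = -35*(124 + 36) = -35*160 = -5600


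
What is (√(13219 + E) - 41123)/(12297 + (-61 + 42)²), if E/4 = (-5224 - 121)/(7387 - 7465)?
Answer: -41123/12658 + √20523009/493662 ≈ -3.2396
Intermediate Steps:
E = 10690/39 (E = 4*((-5224 - 121)/(7387 - 7465)) = 4*(-5345/(-78)) = 4*(-5345*(-1/78)) = 4*(5345/78) = 10690/39 ≈ 274.10)
(√(13219 + E) - 41123)/(12297 + (-61 + 42)²) = (√(13219 + 10690/39) - 41123)/(12297 + (-61 + 42)²) = (√(526231/39) - 41123)/(12297 + (-19)²) = (√20523009/39 - 41123)/(12297 + 361) = (-41123 + √20523009/39)/12658 = (-41123 + √20523009/39)*(1/12658) = -41123/12658 + √20523009/493662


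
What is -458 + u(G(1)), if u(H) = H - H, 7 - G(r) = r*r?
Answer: -458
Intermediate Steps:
G(r) = 7 - r² (G(r) = 7 - r*r = 7 - r²)
u(H) = 0
-458 + u(G(1)) = -458 + 0 = -458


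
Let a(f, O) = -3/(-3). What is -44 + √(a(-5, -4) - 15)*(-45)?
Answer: -44 - 45*I*√14 ≈ -44.0 - 168.37*I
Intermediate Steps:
a(f, O) = 1 (a(f, O) = -3*(-⅓) = 1)
-44 + √(a(-5, -4) - 15)*(-45) = -44 + √(1 - 15)*(-45) = -44 + √(-14)*(-45) = -44 + (I*√14)*(-45) = -44 - 45*I*√14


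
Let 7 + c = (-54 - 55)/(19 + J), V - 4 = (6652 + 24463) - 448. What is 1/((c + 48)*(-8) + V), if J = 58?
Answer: 77/2337283 ≈ 3.2944e-5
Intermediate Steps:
V = 30671 (V = 4 + ((6652 + 24463) - 448) = 4 + (31115 - 448) = 4 + 30667 = 30671)
c = -648/77 (c = -7 + (-54 - 55)/(19 + 58) = -7 - 109/77 = -648/77 ≈ -8.4156)
1/((c + 48)*(-8) + V) = 1/((-648/77 + 48)*(-8) + 30671) = 1/((3048/77)*(-8) + 30671) = 1/(-24384/77 + 30671) = 1/(2337283/77) = 77/2337283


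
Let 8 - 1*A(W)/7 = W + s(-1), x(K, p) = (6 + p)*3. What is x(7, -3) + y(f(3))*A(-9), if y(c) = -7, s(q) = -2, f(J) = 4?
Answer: -922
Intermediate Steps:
x(K, p) = 18 + 3*p
A(W) = 70 - 7*W (A(W) = 56 - 7*(W - 2) = 56 - 7*(-2 + W) = 56 + (14 - 7*W) = 70 - 7*W)
x(7, -3) + y(f(3))*A(-9) = (18 + 3*(-3)) - 7*(70 - 7*(-9)) = (18 - 9) - 7*(70 + 63) = 9 - 7*133 = 9 - 931 = -922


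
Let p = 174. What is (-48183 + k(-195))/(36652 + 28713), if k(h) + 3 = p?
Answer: -48012/65365 ≈ -0.73452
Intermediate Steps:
k(h) = 171 (k(h) = -3 + 174 = 171)
(-48183 + k(-195))/(36652 + 28713) = (-48183 + 171)/(36652 + 28713) = -48012/65365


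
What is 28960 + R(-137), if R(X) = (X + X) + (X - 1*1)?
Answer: 28548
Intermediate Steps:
R(X) = -1 + 3*X (R(X) = 2*X + (X - 1) = 2*X + (-1 + X) = -1 + 3*X)
28960 + R(-137) = 28960 + (-1 + 3*(-137)) = 28960 + (-1 - 411) = 28960 - 412 = 28548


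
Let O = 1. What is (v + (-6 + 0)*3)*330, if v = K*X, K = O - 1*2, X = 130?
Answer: -48840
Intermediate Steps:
K = -1 (K = 1 - 1*2 = 1 - 2 = -1)
v = -130 (v = -1*130 = -130)
(v + (-6 + 0)*3)*330 = (-130 + (-6 + 0)*3)*330 = (-130 - 6*3)*330 = (-130 - 18)*330 = -148*330 = -48840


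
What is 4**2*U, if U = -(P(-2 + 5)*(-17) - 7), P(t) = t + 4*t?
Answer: 4192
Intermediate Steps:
P(t) = 5*t
U = 262 (U = -((5*(-2 + 5))*(-17) - 7) = -((5*3)*(-17) - 7) = -(15*(-17) - 7) = -(-255 - 7) = -1*(-262) = 262)
4**2*U = 4**2*262 = 16*262 = 4192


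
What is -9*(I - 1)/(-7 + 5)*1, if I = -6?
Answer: -63/2 ≈ -31.500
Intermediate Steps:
-9*(I - 1)/(-7 + 5)*1 = -9*(-6 - 1)/(-7 + 5)*1 = -(-63)/(-2)*1 = -(-63)*(-1)/2*1 = -9*7/2*1 = -63/2*1 = -63/2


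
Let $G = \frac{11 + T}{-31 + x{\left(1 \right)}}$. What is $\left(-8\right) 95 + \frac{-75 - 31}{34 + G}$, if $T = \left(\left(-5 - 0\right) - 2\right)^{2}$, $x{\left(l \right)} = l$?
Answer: $- \frac{12213}{16} \approx -763.31$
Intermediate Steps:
$T = 49$ ($T = \left(\left(-5 + 0\right) - 2\right)^{2} = \left(-5 - 2\right)^{2} = \left(-7\right)^{2} = 49$)
$G = -2$ ($G = \frac{11 + 49}{-31 + 1} = \frac{60}{-30} = 60 \left(- \frac{1}{30}\right) = -2$)
$\left(-8\right) 95 + \frac{-75 - 31}{34 + G} = \left(-8\right) 95 + \frac{-75 - 31}{34 - 2} = -760 - \frac{106}{32} = -760 - \frac{53}{16} = - \frac{12213}{16}$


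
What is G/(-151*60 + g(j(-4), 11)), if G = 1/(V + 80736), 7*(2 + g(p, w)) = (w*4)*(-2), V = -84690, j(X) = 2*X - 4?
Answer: 7/251165988 ≈ 2.7870e-8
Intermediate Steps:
j(X) = -4 + 2*X
g(p, w) = -2 - 8*w/7 (g(p, w) = -2 + ((w*4)*(-2))/7 = -2 + ((4*w)*(-2))/7 = -2 + (-8*w)/7 = -2 - 8*w/7)
G = -1/3954 (G = 1/(-84690 + 80736) = 1/(-3954) = -1/3954 ≈ -0.00025291)
G/(-151*60 + g(j(-4), 11)) = -1/(3954*(-151*60 + (-2 - 8/7*11))) = -1/(3954*(-9060 + (-2 - 88/7))) = -1/(3954*(-9060 - 102/7)) = -1/(3954*(-63522/7)) = -1/3954*(-7/63522) = 7/251165988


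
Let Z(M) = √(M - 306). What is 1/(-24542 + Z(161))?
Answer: -24542/602309909 - I*√145/602309909 ≈ -4.0746e-5 - 1.9992e-8*I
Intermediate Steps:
Z(M) = √(-306 + M)
1/(-24542 + Z(161)) = 1/(-24542 + √(-306 + 161)) = 1/(-24542 + √(-145)) = 1/(-24542 + I*√145)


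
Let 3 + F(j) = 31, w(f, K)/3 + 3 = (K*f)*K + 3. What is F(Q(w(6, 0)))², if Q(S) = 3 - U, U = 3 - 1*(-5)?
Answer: 784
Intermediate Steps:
U = 8 (U = 3 + 5 = 8)
w(f, K) = 3*f*K² (w(f, K) = -9 + 3*((K*f)*K + 3) = -9 + 3*(f*K² + 3) = -9 + 3*(3 + f*K²) = -9 + (9 + 3*f*K²) = 3*f*K²)
Q(S) = -5 (Q(S) = 3 - 1*8 = 3 - 8 = -5)
F(j) = 28 (F(j) = -3 + 31 = 28)
F(Q(w(6, 0)))² = 28² = 784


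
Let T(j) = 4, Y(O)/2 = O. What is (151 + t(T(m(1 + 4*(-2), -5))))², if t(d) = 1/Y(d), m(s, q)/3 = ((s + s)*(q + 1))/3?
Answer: 1461681/64 ≈ 22839.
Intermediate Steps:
Y(O) = 2*O
m(s, q) = 2*s*(1 + q) (m(s, q) = 3*(((s + s)*(q + 1))/3) = 3*(((2*s)*(1 + q))*(⅓)) = 3*((2*s*(1 + q))*(⅓)) = 3*(2*s*(1 + q)/3) = 2*s*(1 + q))
t(d) = 1/(2*d)
(151 + t(T(m(1 + 4*(-2), -5))))² = (151 + (½)/4)² = (151 + (½)*(¼))² = (151 + ⅛)² = (1209/8)² = 1461681/64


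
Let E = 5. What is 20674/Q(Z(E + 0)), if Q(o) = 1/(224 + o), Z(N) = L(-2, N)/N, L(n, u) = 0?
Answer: 4630976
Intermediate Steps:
Z(N) = 0 (Z(N) = 0/N = 0)
20674/Q(Z(E + 0)) = 20674/(1/(224 + 0)) = 20674/(1/224) = 20674*224 = 4630976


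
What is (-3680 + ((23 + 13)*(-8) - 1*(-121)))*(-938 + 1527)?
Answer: -2265883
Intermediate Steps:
(-3680 + ((23 + 13)*(-8) - 1*(-121)))*(-938 + 1527) = (-3680 + (36*(-8) + 121))*589 = (-3680 + (-288 + 121))*589 = (-3680 - 167)*589 = -3847*589 = -2265883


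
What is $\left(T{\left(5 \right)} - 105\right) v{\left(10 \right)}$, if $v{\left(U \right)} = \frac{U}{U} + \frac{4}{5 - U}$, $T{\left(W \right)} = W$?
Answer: $-20$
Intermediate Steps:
$v{\left(U \right)} = 1 + \frac{4}{5 - U}$
$\left(T{\left(5 \right)} - 105\right) v{\left(10 \right)} = \left(5 - 105\right) \frac{-9 + 10}{-5 + 10} = - 100 \cdot \frac{1}{5} \cdot 1 = \left(-100\right) \frac{1}{5} = -20$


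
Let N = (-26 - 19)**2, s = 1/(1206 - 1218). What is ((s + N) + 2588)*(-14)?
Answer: -387485/6 ≈ -64581.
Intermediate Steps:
s = -1/12 (s = 1/(-12) = -1/12 ≈ -0.083333)
N = 2025 (N = (-45)**2 = 2025)
((s + N) + 2588)*(-14) = ((-1/12 + 2025) + 2588)*(-14) = (24299/12 + 2588)*(-14) = (55355/12)*(-14) = -387485/6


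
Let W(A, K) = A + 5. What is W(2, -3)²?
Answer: 49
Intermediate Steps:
W(A, K) = 5 + A
W(2, -3)² = (5 + 2)² = 7² = 49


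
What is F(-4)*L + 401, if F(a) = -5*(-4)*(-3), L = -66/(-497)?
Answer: 195337/497 ≈ 393.03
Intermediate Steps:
L = 66/497 (L = -66*(-1/497) = 66/497 ≈ 0.13280)
F(a) = -60 (F(a) = 20*(-3) = -60)
F(-4)*L + 401 = -60*66/497 + 401 = -3960/497 + 401 = 195337/497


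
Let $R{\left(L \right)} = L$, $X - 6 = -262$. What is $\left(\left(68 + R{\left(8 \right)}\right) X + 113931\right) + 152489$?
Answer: $246964$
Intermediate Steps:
$X = -256$ ($X = 6 - 262 = -256$)
$\left(\left(68 + R{\left(8 \right)}\right) X + 113931\right) + 152489 = \left(\left(68 + 8\right) \left(-256\right) + 113931\right) + 152489 = \left(76 \left(-256\right) + 113931\right) + 152489 = \left(-19456 + 113931\right) + 152489 = 94475 + 152489 = 246964$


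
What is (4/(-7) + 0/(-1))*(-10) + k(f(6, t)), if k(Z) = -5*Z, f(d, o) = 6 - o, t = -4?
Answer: -310/7 ≈ -44.286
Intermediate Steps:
(4/(-7) + 0/(-1))*(-10) + k(f(6, t)) = (4/(-7) + 0/(-1))*(-10) - 5*(6 - 1*(-4)) = (4*(-1/7) + 0*(-1))*(-10) - 5*(6 + 4) = (-4/7 + 0)*(-10) - 5*10 = -4/7*(-10) - 50 = 40/7 - 50 = -310/7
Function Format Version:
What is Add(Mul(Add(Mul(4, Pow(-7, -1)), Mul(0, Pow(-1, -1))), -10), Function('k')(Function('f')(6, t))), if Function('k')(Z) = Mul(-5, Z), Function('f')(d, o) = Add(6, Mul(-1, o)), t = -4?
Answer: Rational(-310, 7) ≈ -44.286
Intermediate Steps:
Add(Mul(Add(Mul(4, Pow(-7, -1)), Mul(0, Pow(-1, -1))), -10), Function('k')(Function('f')(6, t))) = Add(Mul(Add(Mul(4, Pow(-7, -1)), Mul(0, Pow(-1, -1))), -10), Mul(-5, Add(6, Mul(-1, -4)))) = Add(Mul(Add(Mul(4, Rational(-1, 7)), Mul(0, -1)), -10), Mul(-5, Add(6, 4))) = Add(Mul(Add(Rational(-4, 7), 0), -10), Mul(-5, 10)) = Add(Mul(Rational(-4, 7), -10), -50) = Add(Rational(40, 7), -50) = Rational(-310, 7)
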